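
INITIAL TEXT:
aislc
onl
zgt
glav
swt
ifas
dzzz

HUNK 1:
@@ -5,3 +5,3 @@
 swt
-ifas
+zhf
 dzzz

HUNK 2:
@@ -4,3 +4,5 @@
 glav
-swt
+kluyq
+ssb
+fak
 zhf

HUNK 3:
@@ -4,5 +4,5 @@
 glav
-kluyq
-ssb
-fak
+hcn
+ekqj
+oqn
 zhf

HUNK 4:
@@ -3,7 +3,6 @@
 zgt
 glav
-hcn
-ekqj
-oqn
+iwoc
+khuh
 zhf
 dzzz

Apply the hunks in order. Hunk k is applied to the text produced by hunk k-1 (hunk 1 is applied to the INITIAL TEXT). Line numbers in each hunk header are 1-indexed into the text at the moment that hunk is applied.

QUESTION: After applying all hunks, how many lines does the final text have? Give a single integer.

Answer: 8

Derivation:
Hunk 1: at line 5 remove [ifas] add [zhf] -> 7 lines: aislc onl zgt glav swt zhf dzzz
Hunk 2: at line 4 remove [swt] add [kluyq,ssb,fak] -> 9 lines: aislc onl zgt glav kluyq ssb fak zhf dzzz
Hunk 3: at line 4 remove [kluyq,ssb,fak] add [hcn,ekqj,oqn] -> 9 lines: aislc onl zgt glav hcn ekqj oqn zhf dzzz
Hunk 4: at line 3 remove [hcn,ekqj,oqn] add [iwoc,khuh] -> 8 lines: aislc onl zgt glav iwoc khuh zhf dzzz
Final line count: 8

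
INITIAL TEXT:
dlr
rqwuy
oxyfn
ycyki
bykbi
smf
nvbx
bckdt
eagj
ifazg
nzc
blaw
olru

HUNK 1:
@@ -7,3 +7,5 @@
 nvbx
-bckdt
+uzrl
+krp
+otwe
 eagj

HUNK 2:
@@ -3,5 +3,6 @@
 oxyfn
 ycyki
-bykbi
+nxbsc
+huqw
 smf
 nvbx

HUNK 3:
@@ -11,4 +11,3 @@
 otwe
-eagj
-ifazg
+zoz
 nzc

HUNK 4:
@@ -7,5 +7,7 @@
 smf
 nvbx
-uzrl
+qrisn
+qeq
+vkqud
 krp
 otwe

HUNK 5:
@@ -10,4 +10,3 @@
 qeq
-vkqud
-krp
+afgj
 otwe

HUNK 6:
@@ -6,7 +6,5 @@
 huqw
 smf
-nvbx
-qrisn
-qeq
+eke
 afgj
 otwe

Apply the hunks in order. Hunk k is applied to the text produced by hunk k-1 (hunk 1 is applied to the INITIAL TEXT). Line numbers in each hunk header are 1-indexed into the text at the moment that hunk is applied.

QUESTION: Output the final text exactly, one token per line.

Answer: dlr
rqwuy
oxyfn
ycyki
nxbsc
huqw
smf
eke
afgj
otwe
zoz
nzc
blaw
olru

Derivation:
Hunk 1: at line 7 remove [bckdt] add [uzrl,krp,otwe] -> 15 lines: dlr rqwuy oxyfn ycyki bykbi smf nvbx uzrl krp otwe eagj ifazg nzc blaw olru
Hunk 2: at line 3 remove [bykbi] add [nxbsc,huqw] -> 16 lines: dlr rqwuy oxyfn ycyki nxbsc huqw smf nvbx uzrl krp otwe eagj ifazg nzc blaw olru
Hunk 3: at line 11 remove [eagj,ifazg] add [zoz] -> 15 lines: dlr rqwuy oxyfn ycyki nxbsc huqw smf nvbx uzrl krp otwe zoz nzc blaw olru
Hunk 4: at line 7 remove [uzrl] add [qrisn,qeq,vkqud] -> 17 lines: dlr rqwuy oxyfn ycyki nxbsc huqw smf nvbx qrisn qeq vkqud krp otwe zoz nzc blaw olru
Hunk 5: at line 10 remove [vkqud,krp] add [afgj] -> 16 lines: dlr rqwuy oxyfn ycyki nxbsc huqw smf nvbx qrisn qeq afgj otwe zoz nzc blaw olru
Hunk 6: at line 6 remove [nvbx,qrisn,qeq] add [eke] -> 14 lines: dlr rqwuy oxyfn ycyki nxbsc huqw smf eke afgj otwe zoz nzc blaw olru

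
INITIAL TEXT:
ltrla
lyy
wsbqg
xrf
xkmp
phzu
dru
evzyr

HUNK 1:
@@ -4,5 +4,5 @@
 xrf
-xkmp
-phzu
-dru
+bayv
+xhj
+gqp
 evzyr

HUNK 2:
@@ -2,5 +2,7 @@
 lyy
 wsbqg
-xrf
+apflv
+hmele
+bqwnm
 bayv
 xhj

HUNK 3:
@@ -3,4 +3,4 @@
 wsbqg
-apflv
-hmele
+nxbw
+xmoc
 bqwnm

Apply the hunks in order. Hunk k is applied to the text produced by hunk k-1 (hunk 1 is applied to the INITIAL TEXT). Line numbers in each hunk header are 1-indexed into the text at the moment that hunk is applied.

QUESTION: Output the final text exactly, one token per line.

Hunk 1: at line 4 remove [xkmp,phzu,dru] add [bayv,xhj,gqp] -> 8 lines: ltrla lyy wsbqg xrf bayv xhj gqp evzyr
Hunk 2: at line 2 remove [xrf] add [apflv,hmele,bqwnm] -> 10 lines: ltrla lyy wsbqg apflv hmele bqwnm bayv xhj gqp evzyr
Hunk 3: at line 3 remove [apflv,hmele] add [nxbw,xmoc] -> 10 lines: ltrla lyy wsbqg nxbw xmoc bqwnm bayv xhj gqp evzyr

Answer: ltrla
lyy
wsbqg
nxbw
xmoc
bqwnm
bayv
xhj
gqp
evzyr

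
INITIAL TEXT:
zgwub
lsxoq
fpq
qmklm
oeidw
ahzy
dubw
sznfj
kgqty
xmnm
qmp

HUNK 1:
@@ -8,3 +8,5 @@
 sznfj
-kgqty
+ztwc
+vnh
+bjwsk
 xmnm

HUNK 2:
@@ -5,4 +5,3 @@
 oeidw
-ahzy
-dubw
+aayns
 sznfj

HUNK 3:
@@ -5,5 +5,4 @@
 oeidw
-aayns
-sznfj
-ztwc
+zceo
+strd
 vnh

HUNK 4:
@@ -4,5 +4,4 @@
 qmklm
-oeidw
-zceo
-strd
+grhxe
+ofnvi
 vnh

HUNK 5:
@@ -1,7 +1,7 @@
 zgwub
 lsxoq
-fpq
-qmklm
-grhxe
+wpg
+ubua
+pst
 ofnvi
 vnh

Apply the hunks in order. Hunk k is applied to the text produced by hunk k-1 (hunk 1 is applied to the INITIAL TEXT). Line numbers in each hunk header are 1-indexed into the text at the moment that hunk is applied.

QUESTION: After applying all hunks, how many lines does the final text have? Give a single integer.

Hunk 1: at line 8 remove [kgqty] add [ztwc,vnh,bjwsk] -> 13 lines: zgwub lsxoq fpq qmklm oeidw ahzy dubw sznfj ztwc vnh bjwsk xmnm qmp
Hunk 2: at line 5 remove [ahzy,dubw] add [aayns] -> 12 lines: zgwub lsxoq fpq qmklm oeidw aayns sznfj ztwc vnh bjwsk xmnm qmp
Hunk 3: at line 5 remove [aayns,sznfj,ztwc] add [zceo,strd] -> 11 lines: zgwub lsxoq fpq qmklm oeidw zceo strd vnh bjwsk xmnm qmp
Hunk 4: at line 4 remove [oeidw,zceo,strd] add [grhxe,ofnvi] -> 10 lines: zgwub lsxoq fpq qmklm grhxe ofnvi vnh bjwsk xmnm qmp
Hunk 5: at line 1 remove [fpq,qmklm,grhxe] add [wpg,ubua,pst] -> 10 lines: zgwub lsxoq wpg ubua pst ofnvi vnh bjwsk xmnm qmp
Final line count: 10

Answer: 10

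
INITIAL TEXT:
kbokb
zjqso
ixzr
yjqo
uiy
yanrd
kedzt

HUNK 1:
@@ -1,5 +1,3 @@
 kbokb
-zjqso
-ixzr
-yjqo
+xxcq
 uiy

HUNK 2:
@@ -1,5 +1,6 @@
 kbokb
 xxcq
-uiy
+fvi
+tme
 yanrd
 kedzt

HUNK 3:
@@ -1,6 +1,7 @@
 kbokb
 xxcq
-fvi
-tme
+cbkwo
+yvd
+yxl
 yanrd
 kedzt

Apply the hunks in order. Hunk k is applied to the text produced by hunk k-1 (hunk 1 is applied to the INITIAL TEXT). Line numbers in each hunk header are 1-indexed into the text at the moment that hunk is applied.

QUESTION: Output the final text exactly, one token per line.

Hunk 1: at line 1 remove [zjqso,ixzr,yjqo] add [xxcq] -> 5 lines: kbokb xxcq uiy yanrd kedzt
Hunk 2: at line 1 remove [uiy] add [fvi,tme] -> 6 lines: kbokb xxcq fvi tme yanrd kedzt
Hunk 3: at line 1 remove [fvi,tme] add [cbkwo,yvd,yxl] -> 7 lines: kbokb xxcq cbkwo yvd yxl yanrd kedzt

Answer: kbokb
xxcq
cbkwo
yvd
yxl
yanrd
kedzt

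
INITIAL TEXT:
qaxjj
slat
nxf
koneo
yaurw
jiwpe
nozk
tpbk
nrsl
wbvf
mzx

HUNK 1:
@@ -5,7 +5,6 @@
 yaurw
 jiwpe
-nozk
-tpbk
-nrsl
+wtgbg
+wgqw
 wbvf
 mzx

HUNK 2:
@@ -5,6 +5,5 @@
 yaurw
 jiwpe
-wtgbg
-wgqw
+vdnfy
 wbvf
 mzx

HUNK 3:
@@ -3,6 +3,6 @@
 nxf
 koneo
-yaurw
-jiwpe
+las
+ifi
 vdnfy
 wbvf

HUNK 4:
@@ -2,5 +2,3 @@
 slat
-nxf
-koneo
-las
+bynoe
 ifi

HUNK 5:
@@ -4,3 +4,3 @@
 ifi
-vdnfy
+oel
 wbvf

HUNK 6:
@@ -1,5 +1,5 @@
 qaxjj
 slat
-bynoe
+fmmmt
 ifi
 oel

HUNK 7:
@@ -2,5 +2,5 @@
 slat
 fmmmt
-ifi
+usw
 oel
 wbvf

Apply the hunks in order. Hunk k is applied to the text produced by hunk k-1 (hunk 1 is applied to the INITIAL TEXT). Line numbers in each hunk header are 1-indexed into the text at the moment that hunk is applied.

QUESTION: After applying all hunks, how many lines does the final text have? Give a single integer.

Hunk 1: at line 5 remove [nozk,tpbk,nrsl] add [wtgbg,wgqw] -> 10 lines: qaxjj slat nxf koneo yaurw jiwpe wtgbg wgqw wbvf mzx
Hunk 2: at line 5 remove [wtgbg,wgqw] add [vdnfy] -> 9 lines: qaxjj slat nxf koneo yaurw jiwpe vdnfy wbvf mzx
Hunk 3: at line 3 remove [yaurw,jiwpe] add [las,ifi] -> 9 lines: qaxjj slat nxf koneo las ifi vdnfy wbvf mzx
Hunk 4: at line 2 remove [nxf,koneo,las] add [bynoe] -> 7 lines: qaxjj slat bynoe ifi vdnfy wbvf mzx
Hunk 5: at line 4 remove [vdnfy] add [oel] -> 7 lines: qaxjj slat bynoe ifi oel wbvf mzx
Hunk 6: at line 1 remove [bynoe] add [fmmmt] -> 7 lines: qaxjj slat fmmmt ifi oel wbvf mzx
Hunk 7: at line 2 remove [ifi] add [usw] -> 7 lines: qaxjj slat fmmmt usw oel wbvf mzx
Final line count: 7

Answer: 7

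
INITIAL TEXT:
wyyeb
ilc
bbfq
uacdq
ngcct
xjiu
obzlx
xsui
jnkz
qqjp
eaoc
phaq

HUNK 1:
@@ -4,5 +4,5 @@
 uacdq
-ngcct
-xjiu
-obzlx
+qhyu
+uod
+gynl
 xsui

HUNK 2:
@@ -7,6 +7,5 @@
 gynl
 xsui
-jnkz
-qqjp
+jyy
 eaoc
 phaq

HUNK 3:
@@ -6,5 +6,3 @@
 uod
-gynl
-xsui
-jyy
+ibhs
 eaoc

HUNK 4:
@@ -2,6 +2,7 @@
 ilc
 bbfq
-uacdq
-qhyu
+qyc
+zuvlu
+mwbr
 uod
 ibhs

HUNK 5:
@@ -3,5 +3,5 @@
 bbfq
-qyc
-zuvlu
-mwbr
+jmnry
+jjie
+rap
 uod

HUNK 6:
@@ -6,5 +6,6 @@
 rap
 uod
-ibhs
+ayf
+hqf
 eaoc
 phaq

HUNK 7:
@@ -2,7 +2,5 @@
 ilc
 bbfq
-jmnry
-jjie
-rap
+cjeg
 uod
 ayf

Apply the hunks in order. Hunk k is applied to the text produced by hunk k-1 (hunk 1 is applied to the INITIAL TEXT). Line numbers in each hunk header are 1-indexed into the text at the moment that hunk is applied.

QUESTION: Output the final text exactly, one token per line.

Answer: wyyeb
ilc
bbfq
cjeg
uod
ayf
hqf
eaoc
phaq

Derivation:
Hunk 1: at line 4 remove [ngcct,xjiu,obzlx] add [qhyu,uod,gynl] -> 12 lines: wyyeb ilc bbfq uacdq qhyu uod gynl xsui jnkz qqjp eaoc phaq
Hunk 2: at line 7 remove [jnkz,qqjp] add [jyy] -> 11 lines: wyyeb ilc bbfq uacdq qhyu uod gynl xsui jyy eaoc phaq
Hunk 3: at line 6 remove [gynl,xsui,jyy] add [ibhs] -> 9 lines: wyyeb ilc bbfq uacdq qhyu uod ibhs eaoc phaq
Hunk 4: at line 2 remove [uacdq,qhyu] add [qyc,zuvlu,mwbr] -> 10 lines: wyyeb ilc bbfq qyc zuvlu mwbr uod ibhs eaoc phaq
Hunk 5: at line 3 remove [qyc,zuvlu,mwbr] add [jmnry,jjie,rap] -> 10 lines: wyyeb ilc bbfq jmnry jjie rap uod ibhs eaoc phaq
Hunk 6: at line 6 remove [ibhs] add [ayf,hqf] -> 11 lines: wyyeb ilc bbfq jmnry jjie rap uod ayf hqf eaoc phaq
Hunk 7: at line 2 remove [jmnry,jjie,rap] add [cjeg] -> 9 lines: wyyeb ilc bbfq cjeg uod ayf hqf eaoc phaq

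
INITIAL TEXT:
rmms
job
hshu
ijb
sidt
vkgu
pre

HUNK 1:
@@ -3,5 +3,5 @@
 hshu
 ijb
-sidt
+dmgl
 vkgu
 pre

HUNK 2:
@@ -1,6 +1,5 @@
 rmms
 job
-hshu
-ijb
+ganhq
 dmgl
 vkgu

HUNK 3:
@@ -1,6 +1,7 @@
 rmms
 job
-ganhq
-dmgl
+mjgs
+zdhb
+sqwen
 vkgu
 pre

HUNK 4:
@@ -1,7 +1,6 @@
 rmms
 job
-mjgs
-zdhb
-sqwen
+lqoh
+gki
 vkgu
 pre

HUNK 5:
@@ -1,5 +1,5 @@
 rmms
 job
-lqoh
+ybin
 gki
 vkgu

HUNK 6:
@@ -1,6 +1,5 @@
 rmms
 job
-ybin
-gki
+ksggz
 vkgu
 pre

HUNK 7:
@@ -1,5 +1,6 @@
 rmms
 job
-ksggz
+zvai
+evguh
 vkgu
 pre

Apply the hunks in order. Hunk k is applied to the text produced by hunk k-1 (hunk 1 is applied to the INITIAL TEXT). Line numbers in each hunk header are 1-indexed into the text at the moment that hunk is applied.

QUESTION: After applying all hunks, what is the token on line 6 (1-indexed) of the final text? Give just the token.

Answer: pre

Derivation:
Hunk 1: at line 3 remove [sidt] add [dmgl] -> 7 lines: rmms job hshu ijb dmgl vkgu pre
Hunk 2: at line 1 remove [hshu,ijb] add [ganhq] -> 6 lines: rmms job ganhq dmgl vkgu pre
Hunk 3: at line 1 remove [ganhq,dmgl] add [mjgs,zdhb,sqwen] -> 7 lines: rmms job mjgs zdhb sqwen vkgu pre
Hunk 4: at line 1 remove [mjgs,zdhb,sqwen] add [lqoh,gki] -> 6 lines: rmms job lqoh gki vkgu pre
Hunk 5: at line 1 remove [lqoh] add [ybin] -> 6 lines: rmms job ybin gki vkgu pre
Hunk 6: at line 1 remove [ybin,gki] add [ksggz] -> 5 lines: rmms job ksggz vkgu pre
Hunk 7: at line 1 remove [ksggz] add [zvai,evguh] -> 6 lines: rmms job zvai evguh vkgu pre
Final line 6: pre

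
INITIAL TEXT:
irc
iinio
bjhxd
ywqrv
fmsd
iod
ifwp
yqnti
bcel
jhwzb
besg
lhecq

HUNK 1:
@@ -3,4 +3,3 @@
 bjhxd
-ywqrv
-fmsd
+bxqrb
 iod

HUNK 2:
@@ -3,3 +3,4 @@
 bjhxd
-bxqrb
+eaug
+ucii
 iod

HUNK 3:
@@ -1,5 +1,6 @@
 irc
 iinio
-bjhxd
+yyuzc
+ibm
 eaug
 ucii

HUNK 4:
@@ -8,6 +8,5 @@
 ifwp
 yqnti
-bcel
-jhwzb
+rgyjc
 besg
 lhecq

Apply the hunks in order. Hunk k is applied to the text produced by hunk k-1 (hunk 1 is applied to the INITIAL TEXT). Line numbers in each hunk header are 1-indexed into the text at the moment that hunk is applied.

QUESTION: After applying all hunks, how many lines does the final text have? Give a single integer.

Hunk 1: at line 3 remove [ywqrv,fmsd] add [bxqrb] -> 11 lines: irc iinio bjhxd bxqrb iod ifwp yqnti bcel jhwzb besg lhecq
Hunk 2: at line 3 remove [bxqrb] add [eaug,ucii] -> 12 lines: irc iinio bjhxd eaug ucii iod ifwp yqnti bcel jhwzb besg lhecq
Hunk 3: at line 1 remove [bjhxd] add [yyuzc,ibm] -> 13 lines: irc iinio yyuzc ibm eaug ucii iod ifwp yqnti bcel jhwzb besg lhecq
Hunk 4: at line 8 remove [bcel,jhwzb] add [rgyjc] -> 12 lines: irc iinio yyuzc ibm eaug ucii iod ifwp yqnti rgyjc besg lhecq
Final line count: 12

Answer: 12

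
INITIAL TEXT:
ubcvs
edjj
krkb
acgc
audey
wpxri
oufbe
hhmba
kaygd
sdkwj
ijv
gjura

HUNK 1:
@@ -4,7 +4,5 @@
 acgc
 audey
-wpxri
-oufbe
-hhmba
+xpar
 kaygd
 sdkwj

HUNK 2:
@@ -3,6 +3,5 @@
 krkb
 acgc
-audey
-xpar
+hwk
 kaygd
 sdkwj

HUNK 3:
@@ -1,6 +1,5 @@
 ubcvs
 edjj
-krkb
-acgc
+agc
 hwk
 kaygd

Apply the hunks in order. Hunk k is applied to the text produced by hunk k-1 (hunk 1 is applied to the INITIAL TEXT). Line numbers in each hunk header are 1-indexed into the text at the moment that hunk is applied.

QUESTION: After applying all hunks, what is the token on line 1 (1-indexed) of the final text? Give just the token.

Hunk 1: at line 4 remove [wpxri,oufbe,hhmba] add [xpar] -> 10 lines: ubcvs edjj krkb acgc audey xpar kaygd sdkwj ijv gjura
Hunk 2: at line 3 remove [audey,xpar] add [hwk] -> 9 lines: ubcvs edjj krkb acgc hwk kaygd sdkwj ijv gjura
Hunk 3: at line 1 remove [krkb,acgc] add [agc] -> 8 lines: ubcvs edjj agc hwk kaygd sdkwj ijv gjura
Final line 1: ubcvs

Answer: ubcvs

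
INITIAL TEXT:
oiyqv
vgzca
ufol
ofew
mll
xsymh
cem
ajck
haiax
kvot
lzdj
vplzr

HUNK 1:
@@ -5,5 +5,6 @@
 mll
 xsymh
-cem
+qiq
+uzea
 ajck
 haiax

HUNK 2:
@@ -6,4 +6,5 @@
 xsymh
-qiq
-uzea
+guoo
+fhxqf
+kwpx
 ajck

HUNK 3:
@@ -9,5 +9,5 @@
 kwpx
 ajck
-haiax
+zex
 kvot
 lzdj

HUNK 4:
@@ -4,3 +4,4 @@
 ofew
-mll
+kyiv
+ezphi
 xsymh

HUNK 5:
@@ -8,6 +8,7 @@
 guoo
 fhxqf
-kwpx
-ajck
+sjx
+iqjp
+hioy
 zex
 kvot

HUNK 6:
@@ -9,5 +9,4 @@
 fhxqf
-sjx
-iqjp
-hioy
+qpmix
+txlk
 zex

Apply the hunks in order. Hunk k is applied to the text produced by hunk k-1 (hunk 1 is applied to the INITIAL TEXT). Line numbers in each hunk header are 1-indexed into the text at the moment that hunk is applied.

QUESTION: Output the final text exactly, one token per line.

Hunk 1: at line 5 remove [cem] add [qiq,uzea] -> 13 lines: oiyqv vgzca ufol ofew mll xsymh qiq uzea ajck haiax kvot lzdj vplzr
Hunk 2: at line 6 remove [qiq,uzea] add [guoo,fhxqf,kwpx] -> 14 lines: oiyqv vgzca ufol ofew mll xsymh guoo fhxqf kwpx ajck haiax kvot lzdj vplzr
Hunk 3: at line 9 remove [haiax] add [zex] -> 14 lines: oiyqv vgzca ufol ofew mll xsymh guoo fhxqf kwpx ajck zex kvot lzdj vplzr
Hunk 4: at line 4 remove [mll] add [kyiv,ezphi] -> 15 lines: oiyqv vgzca ufol ofew kyiv ezphi xsymh guoo fhxqf kwpx ajck zex kvot lzdj vplzr
Hunk 5: at line 8 remove [kwpx,ajck] add [sjx,iqjp,hioy] -> 16 lines: oiyqv vgzca ufol ofew kyiv ezphi xsymh guoo fhxqf sjx iqjp hioy zex kvot lzdj vplzr
Hunk 6: at line 9 remove [sjx,iqjp,hioy] add [qpmix,txlk] -> 15 lines: oiyqv vgzca ufol ofew kyiv ezphi xsymh guoo fhxqf qpmix txlk zex kvot lzdj vplzr

Answer: oiyqv
vgzca
ufol
ofew
kyiv
ezphi
xsymh
guoo
fhxqf
qpmix
txlk
zex
kvot
lzdj
vplzr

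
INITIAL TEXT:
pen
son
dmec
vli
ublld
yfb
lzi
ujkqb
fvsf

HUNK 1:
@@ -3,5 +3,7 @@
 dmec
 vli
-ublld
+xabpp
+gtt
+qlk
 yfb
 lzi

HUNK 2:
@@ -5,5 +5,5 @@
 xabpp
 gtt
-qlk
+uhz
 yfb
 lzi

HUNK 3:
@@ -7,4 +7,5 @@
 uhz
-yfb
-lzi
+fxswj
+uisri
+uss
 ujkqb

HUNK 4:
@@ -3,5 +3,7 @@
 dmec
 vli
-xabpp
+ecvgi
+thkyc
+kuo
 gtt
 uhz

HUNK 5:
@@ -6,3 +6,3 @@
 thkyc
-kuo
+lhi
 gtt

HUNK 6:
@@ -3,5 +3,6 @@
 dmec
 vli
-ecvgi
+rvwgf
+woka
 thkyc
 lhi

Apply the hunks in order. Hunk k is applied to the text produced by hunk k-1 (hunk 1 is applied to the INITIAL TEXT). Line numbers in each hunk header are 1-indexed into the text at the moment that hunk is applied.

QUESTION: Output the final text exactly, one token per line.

Hunk 1: at line 3 remove [ublld] add [xabpp,gtt,qlk] -> 11 lines: pen son dmec vli xabpp gtt qlk yfb lzi ujkqb fvsf
Hunk 2: at line 5 remove [qlk] add [uhz] -> 11 lines: pen son dmec vli xabpp gtt uhz yfb lzi ujkqb fvsf
Hunk 3: at line 7 remove [yfb,lzi] add [fxswj,uisri,uss] -> 12 lines: pen son dmec vli xabpp gtt uhz fxswj uisri uss ujkqb fvsf
Hunk 4: at line 3 remove [xabpp] add [ecvgi,thkyc,kuo] -> 14 lines: pen son dmec vli ecvgi thkyc kuo gtt uhz fxswj uisri uss ujkqb fvsf
Hunk 5: at line 6 remove [kuo] add [lhi] -> 14 lines: pen son dmec vli ecvgi thkyc lhi gtt uhz fxswj uisri uss ujkqb fvsf
Hunk 6: at line 3 remove [ecvgi] add [rvwgf,woka] -> 15 lines: pen son dmec vli rvwgf woka thkyc lhi gtt uhz fxswj uisri uss ujkqb fvsf

Answer: pen
son
dmec
vli
rvwgf
woka
thkyc
lhi
gtt
uhz
fxswj
uisri
uss
ujkqb
fvsf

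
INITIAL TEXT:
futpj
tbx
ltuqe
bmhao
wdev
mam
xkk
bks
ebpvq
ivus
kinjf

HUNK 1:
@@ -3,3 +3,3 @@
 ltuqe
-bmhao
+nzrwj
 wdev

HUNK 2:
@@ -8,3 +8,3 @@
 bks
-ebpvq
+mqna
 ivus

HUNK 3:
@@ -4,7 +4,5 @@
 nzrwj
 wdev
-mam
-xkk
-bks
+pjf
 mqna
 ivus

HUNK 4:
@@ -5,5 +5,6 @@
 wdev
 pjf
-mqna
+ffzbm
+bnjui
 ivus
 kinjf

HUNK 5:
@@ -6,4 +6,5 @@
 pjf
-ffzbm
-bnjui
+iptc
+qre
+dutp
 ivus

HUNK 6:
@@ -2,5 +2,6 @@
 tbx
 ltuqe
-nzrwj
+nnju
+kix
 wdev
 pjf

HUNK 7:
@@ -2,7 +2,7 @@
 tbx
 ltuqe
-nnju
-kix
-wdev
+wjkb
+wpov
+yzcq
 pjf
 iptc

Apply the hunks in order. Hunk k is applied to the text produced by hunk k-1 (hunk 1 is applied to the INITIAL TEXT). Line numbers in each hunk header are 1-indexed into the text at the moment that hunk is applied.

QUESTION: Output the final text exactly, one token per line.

Hunk 1: at line 3 remove [bmhao] add [nzrwj] -> 11 lines: futpj tbx ltuqe nzrwj wdev mam xkk bks ebpvq ivus kinjf
Hunk 2: at line 8 remove [ebpvq] add [mqna] -> 11 lines: futpj tbx ltuqe nzrwj wdev mam xkk bks mqna ivus kinjf
Hunk 3: at line 4 remove [mam,xkk,bks] add [pjf] -> 9 lines: futpj tbx ltuqe nzrwj wdev pjf mqna ivus kinjf
Hunk 4: at line 5 remove [mqna] add [ffzbm,bnjui] -> 10 lines: futpj tbx ltuqe nzrwj wdev pjf ffzbm bnjui ivus kinjf
Hunk 5: at line 6 remove [ffzbm,bnjui] add [iptc,qre,dutp] -> 11 lines: futpj tbx ltuqe nzrwj wdev pjf iptc qre dutp ivus kinjf
Hunk 6: at line 2 remove [nzrwj] add [nnju,kix] -> 12 lines: futpj tbx ltuqe nnju kix wdev pjf iptc qre dutp ivus kinjf
Hunk 7: at line 2 remove [nnju,kix,wdev] add [wjkb,wpov,yzcq] -> 12 lines: futpj tbx ltuqe wjkb wpov yzcq pjf iptc qre dutp ivus kinjf

Answer: futpj
tbx
ltuqe
wjkb
wpov
yzcq
pjf
iptc
qre
dutp
ivus
kinjf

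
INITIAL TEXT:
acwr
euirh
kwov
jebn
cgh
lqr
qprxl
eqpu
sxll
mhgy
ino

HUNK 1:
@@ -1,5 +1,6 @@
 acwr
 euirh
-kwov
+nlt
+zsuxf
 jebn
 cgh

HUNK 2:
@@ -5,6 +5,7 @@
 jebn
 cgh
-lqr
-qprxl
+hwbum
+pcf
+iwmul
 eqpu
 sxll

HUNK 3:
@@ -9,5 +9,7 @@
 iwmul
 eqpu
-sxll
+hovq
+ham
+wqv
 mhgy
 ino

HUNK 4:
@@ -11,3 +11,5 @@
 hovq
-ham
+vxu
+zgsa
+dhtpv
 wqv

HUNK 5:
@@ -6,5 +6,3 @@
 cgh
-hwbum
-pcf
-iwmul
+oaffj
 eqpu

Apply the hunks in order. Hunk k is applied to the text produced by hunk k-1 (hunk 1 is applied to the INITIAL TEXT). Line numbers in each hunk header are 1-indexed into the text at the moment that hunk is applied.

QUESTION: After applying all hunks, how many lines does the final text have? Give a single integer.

Answer: 15

Derivation:
Hunk 1: at line 1 remove [kwov] add [nlt,zsuxf] -> 12 lines: acwr euirh nlt zsuxf jebn cgh lqr qprxl eqpu sxll mhgy ino
Hunk 2: at line 5 remove [lqr,qprxl] add [hwbum,pcf,iwmul] -> 13 lines: acwr euirh nlt zsuxf jebn cgh hwbum pcf iwmul eqpu sxll mhgy ino
Hunk 3: at line 9 remove [sxll] add [hovq,ham,wqv] -> 15 lines: acwr euirh nlt zsuxf jebn cgh hwbum pcf iwmul eqpu hovq ham wqv mhgy ino
Hunk 4: at line 11 remove [ham] add [vxu,zgsa,dhtpv] -> 17 lines: acwr euirh nlt zsuxf jebn cgh hwbum pcf iwmul eqpu hovq vxu zgsa dhtpv wqv mhgy ino
Hunk 5: at line 6 remove [hwbum,pcf,iwmul] add [oaffj] -> 15 lines: acwr euirh nlt zsuxf jebn cgh oaffj eqpu hovq vxu zgsa dhtpv wqv mhgy ino
Final line count: 15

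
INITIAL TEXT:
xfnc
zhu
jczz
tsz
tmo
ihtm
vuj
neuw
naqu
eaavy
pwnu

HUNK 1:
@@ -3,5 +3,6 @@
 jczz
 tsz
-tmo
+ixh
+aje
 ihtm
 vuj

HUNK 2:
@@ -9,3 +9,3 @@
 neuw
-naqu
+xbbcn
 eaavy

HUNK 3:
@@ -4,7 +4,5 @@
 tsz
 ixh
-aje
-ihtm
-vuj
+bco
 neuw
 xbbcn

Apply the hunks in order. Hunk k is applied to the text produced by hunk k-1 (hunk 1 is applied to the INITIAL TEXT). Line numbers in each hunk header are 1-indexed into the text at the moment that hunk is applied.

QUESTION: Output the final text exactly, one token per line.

Answer: xfnc
zhu
jczz
tsz
ixh
bco
neuw
xbbcn
eaavy
pwnu

Derivation:
Hunk 1: at line 3 remove [tmo] add [ixh,aje] -> 12 lines: xfnc zhu jczz tsz ixh aje ihtm vuj neuw naqu eaavy pwnu
Hunk 2: at line 9 remove [naqu] add [xbbcn] -> 12 lines: xfnc zhu jczz tsz ixh aje ihtm vuj neuw xbbcn eaavy pwnu
Hunk 3: at line 4 remove [aje,ihtm,vuj] add [bco] -> 10 lines: xfnc zhu jczz tsz ixh bco neuw xbbcn eaavy pwnu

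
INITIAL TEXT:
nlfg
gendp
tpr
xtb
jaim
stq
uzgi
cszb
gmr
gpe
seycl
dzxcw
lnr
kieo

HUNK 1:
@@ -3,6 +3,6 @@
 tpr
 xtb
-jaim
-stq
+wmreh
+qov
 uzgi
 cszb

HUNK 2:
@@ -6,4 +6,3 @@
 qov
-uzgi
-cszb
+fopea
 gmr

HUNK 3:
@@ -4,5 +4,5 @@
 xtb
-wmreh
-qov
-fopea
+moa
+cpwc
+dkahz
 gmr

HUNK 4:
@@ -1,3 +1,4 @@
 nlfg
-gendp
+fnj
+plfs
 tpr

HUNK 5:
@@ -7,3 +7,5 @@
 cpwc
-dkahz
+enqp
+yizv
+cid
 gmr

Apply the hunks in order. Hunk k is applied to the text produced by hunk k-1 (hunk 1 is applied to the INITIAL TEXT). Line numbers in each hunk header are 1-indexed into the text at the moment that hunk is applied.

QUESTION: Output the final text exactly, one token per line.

Hunk 1: at line 3 remove [jaim,stq] add [wmreh,qov] -> 14 lines: nlfg gendp tpr xtb wmreh qov uzgi cszb gmr gpe seycl dzxcw lnr kieo
Hunk 2: at line 6 remove [uzgi,cszb] add [fopea] -> 13 lines: nlfg gendp tpr xtb wmreh qov fopea gmr gpe seycl dzxcw lnr kieo
Hunk 3: at line 4 remove [wmreh,qov,fopea] add [moa,cpwc,dkahz] -> 13 lines: nlfg gendp tpr xtb moa cpwc dkahz gmr gpe seycl dzxcw lnr kieo
Hunk 4: at line 1 remove [gendp] add [fnj,plfs] -> 14 lines: nlfg fnj plfs tpr xtb moa cpwc dkahz gmr gpe seycl dzxcw lnr kieo
Hunk 5: at line 7 remove [dkahz] add [enqp,yizv,cid] -> 16 lines: nlfg fnj plfs tpr xtb moa cpwc enqp yizv cid gmr gpe seycl dzxcw lnr kieo

Answer: nlfg
fnj
plfs
tpr
xtb
moa
cpwc
enqp
yizv
cid
gmr
gpe
seycl
dzxcw
lnr
kieo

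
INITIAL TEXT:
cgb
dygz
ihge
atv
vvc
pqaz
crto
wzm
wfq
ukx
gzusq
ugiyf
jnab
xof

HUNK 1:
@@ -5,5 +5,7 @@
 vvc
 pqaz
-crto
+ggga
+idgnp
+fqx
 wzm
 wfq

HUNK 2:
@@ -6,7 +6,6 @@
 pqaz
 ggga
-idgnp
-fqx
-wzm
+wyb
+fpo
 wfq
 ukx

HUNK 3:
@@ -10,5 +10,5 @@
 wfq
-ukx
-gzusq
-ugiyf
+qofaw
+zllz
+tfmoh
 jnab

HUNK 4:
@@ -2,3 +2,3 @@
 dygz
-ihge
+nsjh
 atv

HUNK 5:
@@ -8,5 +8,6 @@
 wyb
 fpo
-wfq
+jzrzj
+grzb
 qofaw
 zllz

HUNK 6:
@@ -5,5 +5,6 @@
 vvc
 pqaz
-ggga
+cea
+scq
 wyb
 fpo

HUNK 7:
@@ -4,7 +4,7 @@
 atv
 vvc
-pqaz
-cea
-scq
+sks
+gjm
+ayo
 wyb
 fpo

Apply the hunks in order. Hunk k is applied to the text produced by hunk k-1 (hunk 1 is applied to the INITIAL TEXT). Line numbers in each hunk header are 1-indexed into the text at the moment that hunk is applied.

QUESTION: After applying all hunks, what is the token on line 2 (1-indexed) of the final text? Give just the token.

Answer: dygz

Derivation:
Hunk 1: at line 5 remove [crto] add [ggga,idgnp,fqx] -> 16 lines: cgb dygz ihge atv vvc pqaz ggga idgnp fqx wzm wfq ukx gzusq ugiyf jnab xof
Hunk 2: at line 6 remove [idgnp,fqx,wzm] add [wyb,fpo] -> 15 lines: cgb dygz ihge atv vvc pqaz ggga wyb fpo wfq ukx gzusq ugiyf jnab xof
Hunk 3: at line 10 remove [ukx,gzusq,ugiyf] add [qofaw,zllz,tfmoh] -> 15 lines: cgb dygz ihge atv vvc pqaz ggga wyb fpo wfq qofaw zllz tfmoh jnab xof
Hunk 4: at line 2 remove [ihge] add [nsjh] -> 15 lines: cgb dygz nsjh atv vvc pqaz ggga wyb fpo wfq qofaw zllz tfmoh jnab xof
Hunk 5: at line 8 remove [wfq] add [jzrzj,grzb] -> 16 lines: cgb dygz nsjh atv vvc pqaz ggga wyb fpo jzrzj grzb qofaw zllz tfmoh jnab xof
Hunk 6: at line 5 remove [ggga] add [cea,scq] -> 17 lines: cgb dygz nsjh atv vvc pqaz cea scq wyb fpo jzrzj grzb qofaw zllz tfmoh jnab xof
Hunk 7: at line 4 remove [pqaz,cea,scq] add [sks,gjm,ayo] -> 17 lines: cgb dygz nsjh atv vvc sks gjm ayo wyb fpo jzrzj grzb qofaw zllz tfmoh jnab xof
Final line 2: dygz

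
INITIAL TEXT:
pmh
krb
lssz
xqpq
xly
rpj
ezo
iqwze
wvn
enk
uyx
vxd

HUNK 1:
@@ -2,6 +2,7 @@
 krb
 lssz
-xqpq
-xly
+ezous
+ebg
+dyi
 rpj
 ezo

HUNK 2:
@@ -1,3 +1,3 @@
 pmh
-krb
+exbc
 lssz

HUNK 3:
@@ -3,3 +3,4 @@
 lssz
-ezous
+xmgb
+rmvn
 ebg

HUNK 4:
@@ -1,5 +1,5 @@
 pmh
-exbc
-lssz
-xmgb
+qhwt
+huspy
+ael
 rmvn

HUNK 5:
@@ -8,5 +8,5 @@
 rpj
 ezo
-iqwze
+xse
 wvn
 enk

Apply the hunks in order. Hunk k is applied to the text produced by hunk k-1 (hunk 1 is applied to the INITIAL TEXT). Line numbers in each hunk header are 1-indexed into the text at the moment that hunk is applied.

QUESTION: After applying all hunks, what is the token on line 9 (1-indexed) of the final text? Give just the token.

Hunk 1: at line 2 remove [xqpq,xly] add [ezous,ebg,dyi] -> 13 lines: pmh krb lssz ezous ebg dyi rpj ezo iqwze wvn enk uyx vxd
Hunk 2: at line 1 remove [krb] add [exbc] -> 13 lines: pmh exbc lssz ezous ebg dyi rpj ezo iqwze wvn enk uyx vxd
Hunk 3: at line 3 remove [ezous] add [xmgb,rmvn] -> 14 lines: pmh exbc lssz xmgb rmvn ebg dyi rpj ezo iqwze wvn enk uyx vxd
Hunk 4: at line 1 remove [exbc,lssz,xmgb] add [qhwt,huspy,ael] -> 14 lines: pmh qhwt huspy ael rmvn ebg dyi rpj ezo iqwze wvn enk uyx vxd
Hunk 5: at line 8 remove [iqwze] add [xse] -> 14 lines: pmh qhwt huspy ael rmvn ebg dyi rpj ezo xse wvn enk uyx vxd
Final line 9: ezo

Answer: ezo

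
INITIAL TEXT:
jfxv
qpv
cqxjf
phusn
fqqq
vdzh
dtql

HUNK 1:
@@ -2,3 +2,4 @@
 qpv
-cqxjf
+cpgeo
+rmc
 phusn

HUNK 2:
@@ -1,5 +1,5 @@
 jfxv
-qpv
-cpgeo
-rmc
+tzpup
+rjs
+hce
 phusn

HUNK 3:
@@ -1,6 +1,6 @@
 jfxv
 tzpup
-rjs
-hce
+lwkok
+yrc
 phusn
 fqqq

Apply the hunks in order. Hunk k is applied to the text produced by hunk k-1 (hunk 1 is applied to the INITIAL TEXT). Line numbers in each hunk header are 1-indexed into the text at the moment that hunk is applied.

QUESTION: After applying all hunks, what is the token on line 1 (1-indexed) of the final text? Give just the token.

Hunk 1: at line 2 remove [cqxjf] add [cpgeo,rmc] -> 8 lines: jfxv qpv cpgeo rmc phusn fqqq vdzh dtql
Hunk 2: at line 1 remove [qpv,cpgeo,rmc] add [tzpup,rjs,hce] -> 8 lines: jfxv tzpup rjs hce phusn fqqq vdzh dtql
Hunk 3: at line 1 remove [rjs,hce] add [lwkok,yrc] -> 8 lines: jfxv tzpup lwkok yrc phusn fqqq vdzh dtql
Final line 1: jfxv

Answer: jfxv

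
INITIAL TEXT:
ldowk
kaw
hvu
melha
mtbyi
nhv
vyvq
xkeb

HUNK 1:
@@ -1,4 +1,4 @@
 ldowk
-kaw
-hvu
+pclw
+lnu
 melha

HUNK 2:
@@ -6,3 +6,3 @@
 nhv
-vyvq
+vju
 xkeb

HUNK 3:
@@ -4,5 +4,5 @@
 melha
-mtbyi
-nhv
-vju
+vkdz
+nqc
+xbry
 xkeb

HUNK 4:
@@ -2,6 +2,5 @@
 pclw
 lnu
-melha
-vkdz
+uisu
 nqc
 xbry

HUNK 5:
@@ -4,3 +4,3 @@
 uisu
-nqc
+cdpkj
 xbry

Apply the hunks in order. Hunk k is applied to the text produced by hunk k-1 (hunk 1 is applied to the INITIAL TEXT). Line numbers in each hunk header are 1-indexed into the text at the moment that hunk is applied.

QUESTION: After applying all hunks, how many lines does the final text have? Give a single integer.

Answer: 7

Derivation:
Hunk 1: at line 1 remove [kaw,hvu] add [pclw,lnu] -> 8 lines: ldowk pclw lnu melha mtbyi nhv vyvq xkeb
Hunk 2: at line 6 remove [vyvq] add [vju] -> 8 lines: ldowk pclw lnu melha mtbyi nhv vju xkeb
Hunk 3: at line 4 remove [mtbyi,nhv,vju] add [vkdz,nqc,xbry] -> 8 lines: ldowk pclw lnu melha vkdz nqc xbry xkeb
Hunk 4: at line 2 remove [melha,vkdz] add [uisu] -> 7 lines: ldowk pclw lnu uisu nqc xbry xkeb
Hunk 5: at line 4 remove [nqc] add [cdpkj] -> 7 lines: ldowk pclw lnu uisu cdpkj xbry xkeb
Final line count: 7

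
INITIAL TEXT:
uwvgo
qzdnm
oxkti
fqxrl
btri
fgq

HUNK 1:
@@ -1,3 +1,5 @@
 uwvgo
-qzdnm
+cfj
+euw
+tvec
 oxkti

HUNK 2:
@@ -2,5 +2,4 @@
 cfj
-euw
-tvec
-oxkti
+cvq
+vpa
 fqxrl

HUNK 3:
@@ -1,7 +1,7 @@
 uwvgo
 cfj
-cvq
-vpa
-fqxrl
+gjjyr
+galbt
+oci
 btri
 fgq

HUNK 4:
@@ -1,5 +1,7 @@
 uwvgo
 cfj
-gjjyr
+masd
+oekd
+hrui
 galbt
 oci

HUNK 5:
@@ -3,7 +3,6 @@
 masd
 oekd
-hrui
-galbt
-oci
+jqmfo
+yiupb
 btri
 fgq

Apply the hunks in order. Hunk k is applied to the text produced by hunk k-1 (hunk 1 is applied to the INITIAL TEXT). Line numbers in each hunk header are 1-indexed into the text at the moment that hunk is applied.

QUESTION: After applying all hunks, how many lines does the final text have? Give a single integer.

Hunk 1: at line 1 remove [qzdnm] add [cfj,euw,tvec] -> 8 lines: uwvgo cfj euw tvec oxkti fqxrl btri fgq
Hunk 2: at line 2 remove [euw,tvec,oxkti] add [cvq,vpa] -> 7 lines: uwvgo cfj cvq vpa fqxrl btri fgq
Hunk 3: at line 1 remove [cvq,vpa,fqxrl] add [gjjyr,galbt,oci] -> 7 lines: uwvgo cfj gjjyr galbt oci btri fgq
Hunk 4: at line 1 remove [gjjyr] add [masd,oekd,hrui] -> 9 lines: uwvgo cfj masd oekd hrui galbt oci btri fgq
Hunk 5: at line 3 remove [hrui,galbt,oci] add [jqmfo,yiupb] -> 8 lines: uwvgo cfj masd oekd jqmfo yiupb btri fgq
Final line count: 8

Answer: 8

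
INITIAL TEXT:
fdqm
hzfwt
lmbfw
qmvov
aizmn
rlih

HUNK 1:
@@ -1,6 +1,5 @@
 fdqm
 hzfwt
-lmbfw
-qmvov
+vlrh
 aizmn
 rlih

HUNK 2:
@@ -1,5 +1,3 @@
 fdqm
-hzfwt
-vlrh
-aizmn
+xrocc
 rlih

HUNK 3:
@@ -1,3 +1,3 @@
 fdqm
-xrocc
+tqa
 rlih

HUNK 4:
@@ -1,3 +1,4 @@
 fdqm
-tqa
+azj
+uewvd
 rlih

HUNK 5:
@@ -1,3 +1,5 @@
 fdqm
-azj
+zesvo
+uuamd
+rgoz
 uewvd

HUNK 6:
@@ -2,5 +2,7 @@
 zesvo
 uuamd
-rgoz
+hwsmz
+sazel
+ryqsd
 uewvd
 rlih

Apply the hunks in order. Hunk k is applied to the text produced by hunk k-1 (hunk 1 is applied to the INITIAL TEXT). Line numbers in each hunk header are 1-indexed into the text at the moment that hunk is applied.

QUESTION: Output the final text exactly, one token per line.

Answer: fdqm
zesvo
uuamd
hwsmz
sazel
ryqsd
uewvd
rlih

Derivation:
Hunk 1: at line 1 remove [lmbfw,qmvov] add [vlrh] -> 5 lines: fdqm hzfwt vlrh aizmn rlih
Hunk 2: at line 1 remove [hzfwt,vlrh,aizmn] add [xrocc] -> 3 lines: fdqm xrocc rlih
Hunk 3: at line 1 remove [xrocc] add [tqa] -> 3 lines: fdqm tqa rlih
Hunk 4: at line 1 remove [tqa] add [azj,uewvd] -> 4 lines: fdqm azj uewvd rlih
Hunk 5: at line 1 remove [azj] add [zesvo,uuamd,rgoz] -> 6 lines: fdqm zesvo uuamd rgoz uewvd rlih
Hunk 6: at line 2 remove [rgoz] add [hwsmz,sazel,ryqsd] -> 8 lines: fdqm zesvo uuamd hwsmz sazel ryqsd uewvd rlih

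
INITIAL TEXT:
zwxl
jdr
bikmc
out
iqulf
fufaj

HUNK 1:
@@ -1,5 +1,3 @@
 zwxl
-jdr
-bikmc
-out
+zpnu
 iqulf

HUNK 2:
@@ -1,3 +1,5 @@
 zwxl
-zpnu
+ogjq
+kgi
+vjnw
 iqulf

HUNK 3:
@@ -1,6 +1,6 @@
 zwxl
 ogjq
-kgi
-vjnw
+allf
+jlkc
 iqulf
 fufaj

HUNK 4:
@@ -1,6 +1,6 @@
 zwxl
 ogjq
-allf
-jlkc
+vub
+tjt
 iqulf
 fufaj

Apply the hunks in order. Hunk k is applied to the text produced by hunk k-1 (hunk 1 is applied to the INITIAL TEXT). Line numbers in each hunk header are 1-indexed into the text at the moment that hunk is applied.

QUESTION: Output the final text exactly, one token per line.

Hunk 1: at line 1 remove [jdr,bikmc,out] add [zpnu] -> 4 lines: zwxl zpnu iqulf fufaj
Hunk 2: at line 1 remove [zpnu] add [ogjq,kgi,vjnw] -> 6 lines: zwxl ogjq kgi vjnw iqulf fufaj
Hunk 3: at line 1 remove [kgi,vjnw] add [allf,jlkc] -> 6 lines: zwxl ogjq allf jlkc iqulf fufaj
Hunk 4: at line 1 remove [allf,jlkc] add [vub,tjt] -> 6 lines: zwxl ogjq vub tjt iqulf fufaj

Answer: zwxl
ogjq
vub
tjt
iqulf
fufaj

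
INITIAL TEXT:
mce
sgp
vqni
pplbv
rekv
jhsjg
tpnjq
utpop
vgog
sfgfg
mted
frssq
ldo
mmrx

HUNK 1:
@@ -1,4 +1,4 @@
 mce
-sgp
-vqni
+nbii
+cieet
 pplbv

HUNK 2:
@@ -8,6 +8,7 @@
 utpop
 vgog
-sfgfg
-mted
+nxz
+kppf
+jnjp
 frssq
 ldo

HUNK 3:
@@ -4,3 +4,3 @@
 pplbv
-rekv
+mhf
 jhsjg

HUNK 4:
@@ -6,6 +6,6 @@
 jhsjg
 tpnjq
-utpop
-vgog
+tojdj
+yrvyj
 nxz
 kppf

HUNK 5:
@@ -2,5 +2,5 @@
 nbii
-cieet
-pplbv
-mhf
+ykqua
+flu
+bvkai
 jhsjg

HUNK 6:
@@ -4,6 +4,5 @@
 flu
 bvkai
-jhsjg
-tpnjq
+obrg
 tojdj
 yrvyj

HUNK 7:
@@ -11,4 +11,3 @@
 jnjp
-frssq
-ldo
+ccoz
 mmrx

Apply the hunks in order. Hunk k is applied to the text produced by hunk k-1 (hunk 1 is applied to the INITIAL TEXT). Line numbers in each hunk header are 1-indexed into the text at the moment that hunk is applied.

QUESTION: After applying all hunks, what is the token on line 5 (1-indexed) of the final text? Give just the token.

Hunk 1: at line 1 remove [sgp,vqni] add [nbii,cieet] -> 14 lines: mce nbii cieet pplbv rekv jhsjg tpnjq utpop vgog sfgfg mted frssq ldo mmrx
Hunk 2: at line 8 remove [sfgfg,mted] add [nxz,kppf,jnjp] -> 15 lines: mce nbii cieet pplbv rekv jhsjg tpnjq utpop vgog nxz kppf jnjp frssq ldo mmrx
Hunk 3: at line 4 remove [rekv] add [mhf] -> 15 lines: mce nbii cieet pplbv mhf jhsjg tpnjq utpop vgog nxz kppf jnjp frssq ldo mmrx
Hunk 4: at line 6 remove [utpop,vgog] add [tojdj,yrvyj] -> 15 lines: mce nbii cieet pplbv mhf jhsjg tpnjq tojdj yrvyj nxz kppf jnjp frssq ldo mmrx
Hunk 5: at line 2 remove [cieet,pplbv,mhf] add [ykqua,flu,bvkai] -> 15 lines: mce nbii ykqua flu bvkai jhsjg tpnjq tojdj yrvyj nxz kppf jnjp frssq ldo mmrx
Hunk 6: at line 4 remove [jhsjg,tpnjq] add [obrg] -> 14 lines: mce nbii ykqua flu bvkai obrg tojdj yrvyj nxz kppf jnjp frssq ldo mmrx
Hunk 7: at line 11 remove [frssq,ldo] add [ccoz] -> 13 lines: mce nbii ykqua flu bvkai obrg tojdj yrvyj nxz kppf jnjp ccoz mmrx
Final line 5: bvkai

Answer: bvkai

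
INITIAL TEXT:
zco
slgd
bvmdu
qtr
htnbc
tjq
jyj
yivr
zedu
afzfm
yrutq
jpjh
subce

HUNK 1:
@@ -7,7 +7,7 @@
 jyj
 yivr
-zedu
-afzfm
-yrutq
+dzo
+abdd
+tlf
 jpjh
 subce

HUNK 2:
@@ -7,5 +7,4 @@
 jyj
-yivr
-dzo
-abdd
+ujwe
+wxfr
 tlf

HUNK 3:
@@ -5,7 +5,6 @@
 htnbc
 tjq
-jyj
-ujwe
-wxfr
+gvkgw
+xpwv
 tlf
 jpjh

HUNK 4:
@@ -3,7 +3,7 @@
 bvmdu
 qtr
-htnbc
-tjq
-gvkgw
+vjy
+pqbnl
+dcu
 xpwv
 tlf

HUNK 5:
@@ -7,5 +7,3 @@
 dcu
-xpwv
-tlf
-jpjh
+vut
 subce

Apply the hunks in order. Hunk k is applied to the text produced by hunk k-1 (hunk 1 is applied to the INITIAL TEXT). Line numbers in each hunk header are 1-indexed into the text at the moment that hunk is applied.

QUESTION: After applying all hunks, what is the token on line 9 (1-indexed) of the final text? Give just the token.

Answer: subce

Derivation:
Hunk 1: at line 7 remove [zedu,afzfm,yrutq] add [dzo,abdd,tlf] -> 13 lines: zco slgd bvmdu qtr htnbc tjq jyj yivr dzo abdd tlf jpjh subce
Hunk 2: at line 7 remove [yivr,dzo,abdd] add [ujwe,wxfr] -> 12 lines: zco slgd bvmdu qtr htnbc tjq jyj ujwe wxfr tlf jpjh subce
Hunk 3: at line 5 remove [jyj,ujwe,wxfr] add [gvkgw,xpwv] -> 11 lines: zco slgd bvmdu qtr htnbc tjq gvkgw xpwv tlf jpjh subce
Hunk 4: at line 3 remove [htnbc,tjq,gvkgw] add [vjy,pqbnl,dcu] -> 11 lines: zco slgd bvmdu qtr vjy pqbnl dcu xpwv tlf jpjh subce
Hunk 5: at line 7 remove [xpwv,tlf,jpjh] add [vut] -> 9 lines: zco slgd bvmdu qtr vjy pqbnl dcu vut subce
Final line 9: subce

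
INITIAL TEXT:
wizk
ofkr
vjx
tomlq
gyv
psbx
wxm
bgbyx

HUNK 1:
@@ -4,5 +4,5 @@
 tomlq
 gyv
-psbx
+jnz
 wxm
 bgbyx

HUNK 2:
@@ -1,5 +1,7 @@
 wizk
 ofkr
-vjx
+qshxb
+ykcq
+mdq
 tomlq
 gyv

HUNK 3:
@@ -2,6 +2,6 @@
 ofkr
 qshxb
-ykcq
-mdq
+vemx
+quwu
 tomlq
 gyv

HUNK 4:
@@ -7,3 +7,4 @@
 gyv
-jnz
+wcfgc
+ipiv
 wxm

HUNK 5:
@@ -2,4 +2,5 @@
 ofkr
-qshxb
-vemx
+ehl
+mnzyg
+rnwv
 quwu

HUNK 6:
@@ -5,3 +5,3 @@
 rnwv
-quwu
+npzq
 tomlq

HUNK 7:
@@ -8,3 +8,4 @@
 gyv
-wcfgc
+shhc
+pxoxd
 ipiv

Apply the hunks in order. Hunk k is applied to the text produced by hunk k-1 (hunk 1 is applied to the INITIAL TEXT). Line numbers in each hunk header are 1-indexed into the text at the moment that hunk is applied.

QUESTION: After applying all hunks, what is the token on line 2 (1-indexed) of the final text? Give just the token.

Hunk 1: at line 4 remove [psbx] add [jnz] -> 8 lines: wizk ofkr vjx tomlq gyv jnz wxm bgbyx
Hunk 2: at line 1 remove [vjx] add [qshxb,ykcq,mdq] -> 10 lines: wizk ofkr qshxb ykcq mdq tomlq gyv jnz wxm bgbyx
Hunk 3: at line 2 remove [ykcq,mdq] add [vemx,quwu] -> 10 lines: wizk ofkr qshxb vemx quwu tomlq gyv jnz wxm bgbyx
Hunk 4: at line 7 remove [jnz] add [wcfgc,ipiv] -> 11 lines: wizk ofkr qshxb vemx quwu tomlq gyv wcfgc ipiv wxm bgbyx
Hunk 5: at line 2 remove [qshxb,vemx] add [ehl,mnzyg,rnwv] -> 12 lines: wizk ofkr ehl mnzyg rnwv quwu tomlq gyv wcfgc ipiv wxm bgbyx
Hunk 6: at line 5 remove [quwu] add [npzq] -> 12 lines: wizk ofkr ehl mnzyg rnwv npzq tomlq gyv wcfgc ipiv wxm bgbyx
Hunk 7: at line 8 remove [wcfgc] add [shhc,pxoxd] -> 13 lines: wizk ofkr ehl mnzyg rnwv npzq tomlq gyv shhc pxoxd ipiv wxm bgbyx
Final line 2: ofkr

Answer: ofkr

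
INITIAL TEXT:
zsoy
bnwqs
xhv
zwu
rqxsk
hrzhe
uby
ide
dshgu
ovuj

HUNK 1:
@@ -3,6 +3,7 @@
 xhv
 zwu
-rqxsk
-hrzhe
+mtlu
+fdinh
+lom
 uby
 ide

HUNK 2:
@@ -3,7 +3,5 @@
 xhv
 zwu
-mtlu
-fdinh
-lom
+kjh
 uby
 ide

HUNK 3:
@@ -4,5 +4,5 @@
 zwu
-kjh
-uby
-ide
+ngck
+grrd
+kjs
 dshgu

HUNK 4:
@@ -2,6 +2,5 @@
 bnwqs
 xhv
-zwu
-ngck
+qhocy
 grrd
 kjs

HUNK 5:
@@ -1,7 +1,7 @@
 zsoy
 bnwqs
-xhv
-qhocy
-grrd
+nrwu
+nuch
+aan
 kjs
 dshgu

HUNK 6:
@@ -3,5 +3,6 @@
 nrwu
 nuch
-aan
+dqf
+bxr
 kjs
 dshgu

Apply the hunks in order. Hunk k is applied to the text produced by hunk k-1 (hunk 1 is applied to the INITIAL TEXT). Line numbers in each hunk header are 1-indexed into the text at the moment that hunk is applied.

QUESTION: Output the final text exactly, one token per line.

Answer: zsoy
bnwqs
nrwu
nuch
dqf
bxr
kjs
dshgu
ovuj

Derivation:
Hunk 1: at line 3 remove [rqxsk,hrzhe] add [mtlu,fdinh,lom] -> 11 lines: zsoy bnwqs xhv zwu mtlu fdinh lom uby ide dshgu ovuj
Hunk 2: at line 3 remove [mtlu,fdinh,lom] add [kjh] -> 9 lines: zsoy bnwqs xhv zwu kjh uby ide dshgu ovuj
Hunk 3: at line 4 remove [kjh,uby,ide] add [ngck,grrd,kjs] -> 9 lines: zsoy bnwqs xhv zwu ngck grrd kjs dshgu ovuj
Hunk 4: at line 2 remove [zwu,ngck] add [qhocy] -> 8 lines: zsoy bnwqs xhv qhocy grrd kjs dshgu ovuj
Hunk 5: at line 1 remove [xhv,qhocy,grrd] add [nrwu,nuch,aan] -> 8 lines: zsoy bnwqs nrwu nuch aan kjs dshgu ovuj
Hunk 6: at line 3 remove [aan] add [dqf,bxr] -> 9 lines: zsoy bnwqs nrwu nuch dqf bxr kjs dshgu ovuj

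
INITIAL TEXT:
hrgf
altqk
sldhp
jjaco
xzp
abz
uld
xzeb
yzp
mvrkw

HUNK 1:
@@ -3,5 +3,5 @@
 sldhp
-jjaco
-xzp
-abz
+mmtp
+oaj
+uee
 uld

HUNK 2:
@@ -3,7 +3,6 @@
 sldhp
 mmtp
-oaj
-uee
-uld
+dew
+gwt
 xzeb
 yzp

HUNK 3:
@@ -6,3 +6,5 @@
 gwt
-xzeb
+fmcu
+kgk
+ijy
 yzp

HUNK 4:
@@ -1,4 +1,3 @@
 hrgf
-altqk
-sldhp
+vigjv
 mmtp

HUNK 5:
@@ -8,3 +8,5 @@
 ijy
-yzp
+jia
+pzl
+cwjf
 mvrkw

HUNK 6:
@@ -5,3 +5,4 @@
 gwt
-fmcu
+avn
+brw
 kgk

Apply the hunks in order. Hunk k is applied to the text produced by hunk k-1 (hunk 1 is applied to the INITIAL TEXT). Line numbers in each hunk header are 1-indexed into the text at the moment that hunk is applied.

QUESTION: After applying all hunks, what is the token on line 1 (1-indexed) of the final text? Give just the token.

Answer: hrgf

Derivation:
Hunk 1: at line 3 remove [jjaco,xzp,abz] add [mmtp,oaj,uee] -> 10 lines: hrgf altqk sldhp mmtp oaj uee uld xzeb yzp mvrkw
Hunk 2: at line 3 remove [oaj,uee,uld] add [dew,gwt] -> 9 lines: hrgf altqk sldhp mmtp dew gwt xzeb yzp mvrkw
Hunk 3: at line 6 remove [xzeb] add [fmcu,kgk,ijy] -> 11 lines: hrgf altqk sldhp mmtp dew gwt fmcu kgk ijy yzp mvrkw
Hunk 4: at line 1 remove [altqk,sldhp] add [vigjv] -> 10 lines: hrgf vigjv mmtp dew gwt fmcu kgk ijy yzp mvrkw
Hunk 5: at line 8 remove [yzp] add [jia,pzl,cwjf] -> 12 lines: hrgf vigjv mmtp dew gwt fmcu kgk ijy jia pzl cwjf mvrkw
Hunk 6: at line 5 remove [fmcu] add [avn,brw] -> 13 lines: hrgf vigjv mmtp dew gwt avn brw kgk ijy jia pzl cwjf mvrkw
Final line 1: hrgf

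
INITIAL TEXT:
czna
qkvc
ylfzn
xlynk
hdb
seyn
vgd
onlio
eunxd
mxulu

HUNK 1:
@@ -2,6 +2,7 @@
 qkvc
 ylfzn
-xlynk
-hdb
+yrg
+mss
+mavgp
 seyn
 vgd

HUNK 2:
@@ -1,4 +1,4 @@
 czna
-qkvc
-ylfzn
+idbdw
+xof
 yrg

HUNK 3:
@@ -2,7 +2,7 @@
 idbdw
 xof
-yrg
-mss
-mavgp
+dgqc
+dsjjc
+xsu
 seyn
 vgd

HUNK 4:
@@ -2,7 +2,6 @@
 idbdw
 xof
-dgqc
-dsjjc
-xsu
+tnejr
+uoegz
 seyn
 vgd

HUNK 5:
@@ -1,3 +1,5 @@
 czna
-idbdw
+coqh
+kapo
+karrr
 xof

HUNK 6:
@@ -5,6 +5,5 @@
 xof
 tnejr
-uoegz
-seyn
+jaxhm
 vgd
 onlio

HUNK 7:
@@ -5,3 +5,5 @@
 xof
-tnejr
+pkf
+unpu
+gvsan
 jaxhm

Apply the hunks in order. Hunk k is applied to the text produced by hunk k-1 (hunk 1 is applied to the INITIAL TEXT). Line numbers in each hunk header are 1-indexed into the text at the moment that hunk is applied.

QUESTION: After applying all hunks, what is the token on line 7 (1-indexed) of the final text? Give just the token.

Answer: unpu

Derivation:
Hunk 1: at line 2 remove [xlynk,hdb] add [yrg,mss,mavgp] -> 11 lines: czna qkvc ylfzn yrg mss mavgp seyn vgd onlio eunxd mxulu
Hunk 2: at line 1 remove [qkvc,ylfzn] add [idbdw,xof] -> 11 lines: czna idbdw xof yrg mss mavgp seyn vgd onlio eunxd mxulu
Hunk 3: at line 2 remove [yrg,mss,mavgp] add [dgqc,dsjjc,xsu] -> 11 lines: czna idbdw xof dgqc dsjjc xsu seyn vgd onlio eunxd mxulu
Hunk 4: at line 2 remove [dgqc,dsjjc,xsu] add [tnejr,uoegz] -> 10 lines: czna idbdw xof tnejr uoegz seyn vgd onlio eunxd mxulu
Hunk 5: at line 1 remove [idbdw] add [coqh,kapo,karrr] -> 12 lines: czna coqh kapo karrr xof tnejr uoegz seyn vgd onlio eunxd mxulu
Hunk 6: at line 5 remove [uoegz,seyn] add [jaxhm] -> 11 lines: czna coqh kapo karrr xof tnejr jaxhm vgd onlio eunxd mxulu
Hunk 7: at line 5 remove [tnejr] add [pkf,unpu,gvsan] -> 13 lines: czna coqh kapo karrr xof pkf unpu gvsan jaxhm vgd onlio eunxd mxulu
Final line 7: unpu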